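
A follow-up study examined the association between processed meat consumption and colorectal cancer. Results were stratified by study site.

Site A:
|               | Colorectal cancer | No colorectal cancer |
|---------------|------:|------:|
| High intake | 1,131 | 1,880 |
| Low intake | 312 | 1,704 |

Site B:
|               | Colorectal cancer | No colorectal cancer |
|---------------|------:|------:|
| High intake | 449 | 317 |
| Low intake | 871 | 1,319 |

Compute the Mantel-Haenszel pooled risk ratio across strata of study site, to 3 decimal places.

1.906

RR_MH = Σ(aᵢ·n₀ᵢ/nᵢ) / Σ(cᵢ·n₁ᵢ/nᵢ), with n₁ᵢ = aᵢ+bᵢ (exposed), n₀ᵢ = cᵢ+dᵢ (unexposed), nᵢ = n₁ᵢ+n₀ᵢ.
Stratum 1 (Site A): n₁ = 3011, n₀ = 2016, n = 5027; a·n₀/n = 1131·2016/5027 = 453.5699; c·n₁/n = 312·3011/5027 = 186.8773
Stratum 2 (Site B): n₁ = 766, n₀ = 2190, n = 2956; a·n₀/n = 449·2190/2956 = 332.6488; c·n₁/n = 871·766/2956 = 225.7057
RR_MH = (453.5699 + 332.6488) / (186.8773 + 225.7057) = 786.2188 / 412.5829 = 1.90560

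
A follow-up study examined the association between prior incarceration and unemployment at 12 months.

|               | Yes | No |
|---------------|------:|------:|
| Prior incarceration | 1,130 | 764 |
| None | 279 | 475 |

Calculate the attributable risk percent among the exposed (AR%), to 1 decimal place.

Cells: a = 1130, b = 764, c = 279, d = 475.
Risk in exposed = 1130/1894 = 0.59662; risk in unexposed = 279/754 = 0.37003.
RR = 0.59662/0.37003 = 1.61237
AR% = (RR − 1)/RR × 100 = (1.61237 − 1)/1.61237 × 100 = 37.9796%

38.0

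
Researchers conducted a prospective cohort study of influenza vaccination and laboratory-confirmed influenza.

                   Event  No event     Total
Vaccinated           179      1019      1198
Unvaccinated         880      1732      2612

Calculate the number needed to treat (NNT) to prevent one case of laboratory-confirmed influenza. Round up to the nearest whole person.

6

Risk in treated group = 179/1198 = 0.14942; risk in control = 880/2612 = 0.33691.
Absolute risk reduction = 0.33691 − 0.14942 = 0.18749
NNT = 1 / ARR = 1 / 0.18749 = 5.334 → round up → 6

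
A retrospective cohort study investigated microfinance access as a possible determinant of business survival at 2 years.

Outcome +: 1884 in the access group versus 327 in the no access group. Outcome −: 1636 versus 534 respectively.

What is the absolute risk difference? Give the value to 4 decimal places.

0.1554

From the description: a = 1884, b = 1636, c = 327, d = 534.
Risk in exposed = 1884/3520 = 0.535227; risk in unexposed = 327/861 = 0.379791.
Risk difference = 0.535227 − 0.379791 = 0.155436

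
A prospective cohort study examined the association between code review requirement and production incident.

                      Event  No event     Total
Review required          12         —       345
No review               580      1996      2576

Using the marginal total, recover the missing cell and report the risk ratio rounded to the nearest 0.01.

The missing cell is in the exposed row: 345 − 12 = 333.
So a = 12, b = 333, c = 580, d = 1996.
RR = [a/(a+b)] / [c/(c+d)] = (12/345) / (580/2576) = 0.03478/0.22516 = 0.15448

0.15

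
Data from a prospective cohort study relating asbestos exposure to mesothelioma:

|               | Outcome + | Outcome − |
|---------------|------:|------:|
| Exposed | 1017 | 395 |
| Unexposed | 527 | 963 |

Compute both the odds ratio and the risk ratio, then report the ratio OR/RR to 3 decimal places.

Cells: a = 1017, b = 395, c = 527, d = 963.
OR = (1017·963)/(395·527) = 979371/208165 = 4.70478
Risk in exposed = 1017/1412 = 0.72025; risk in unexposed = 527/1490 = 0.35369; RR = 2.03639
OR/RR = 4.70478 / 2.03639 = 2.31035
The outcome is not rare, so the OR lies further from 1 than the RR.

2.310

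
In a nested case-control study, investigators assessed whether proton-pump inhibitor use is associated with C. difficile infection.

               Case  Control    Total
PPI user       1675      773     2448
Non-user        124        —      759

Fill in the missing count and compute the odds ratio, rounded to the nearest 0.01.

11.10

The missing cell is in the unexposed row: 759 − 124 = 635.
So a = 1675, b = 773, c = 124, d = 635.
OR = (a·d)/(b·c) = (1675 × 635) / (773 × 124) = 1063625 / 95852 = 11.09653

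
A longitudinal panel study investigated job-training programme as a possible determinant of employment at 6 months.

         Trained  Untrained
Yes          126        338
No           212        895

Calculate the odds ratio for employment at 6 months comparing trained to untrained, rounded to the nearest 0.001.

1.574

Reading the table with exposure as columns: a = 126 (Trained, case), b = 212 (Trained, non-case), c = 338 (Untrained, case), d = 895.
OR = (a·d)/(b·c) = (126 × 895) / (212 × 338) = 112770 / 71656 = 1.57377
The odds of employment at 6 months are about 1.57 times as high in the trained group.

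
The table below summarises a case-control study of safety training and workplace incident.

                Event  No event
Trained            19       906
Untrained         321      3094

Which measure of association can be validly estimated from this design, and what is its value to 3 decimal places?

0.202

Cells: a = 19, b = 906, c = 321, d = 3094.
This is a case-control study: participants were sampled on outcome status, so risks in the source population cannot be estimated directly — relative risk is not valid here. The odds ratio is the appropriate measure.
OR = (a·d)/(b·c) = (19 × 3094) / (906 × 321) = 58786 / 290826 = 0.20213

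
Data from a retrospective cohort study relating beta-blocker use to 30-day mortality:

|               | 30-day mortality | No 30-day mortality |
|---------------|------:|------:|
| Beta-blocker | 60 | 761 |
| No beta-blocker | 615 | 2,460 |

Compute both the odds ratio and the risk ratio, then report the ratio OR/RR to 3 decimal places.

0.863

Cells: a = 60, b = 761, c = 615, d = 2460.
OR = (60·2460)/(761·615) = 147600/468015 = 0.31537
Risk in exposed = 60/821 = 0.07308; risk in unexposed = 615/3075 = 0.20000; RR = 0.36541
OR/RR = 0.31537 / 0.36541 = 0.86307
The outcome is not rare, so the OR lies further from 1 than the RR.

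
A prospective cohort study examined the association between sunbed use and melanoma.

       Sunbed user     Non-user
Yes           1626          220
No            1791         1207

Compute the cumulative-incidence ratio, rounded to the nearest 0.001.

Reading the table with exposure as columns: a = 1626 (Sunbed user, case), b = 1791 (Sunbed user, non-case), c = 220 (Non-user, case), d = 1207.
Risk in exposed = 1626/3417 = 0.47586; risk in unexposed = 220/1427 = 0.15417.
RR = 0.47586 / 0.15417 = 3.08658
The risk among the exposed is 3.09 times that among the unexposed.

3.087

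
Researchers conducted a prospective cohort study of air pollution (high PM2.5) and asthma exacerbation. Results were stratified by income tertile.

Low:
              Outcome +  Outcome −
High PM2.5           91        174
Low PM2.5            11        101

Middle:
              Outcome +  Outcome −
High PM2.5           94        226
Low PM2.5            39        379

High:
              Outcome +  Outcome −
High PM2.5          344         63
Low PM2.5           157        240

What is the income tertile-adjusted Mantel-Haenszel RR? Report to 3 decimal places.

RR_MH = Σ(aᵢ·n₀ᵢ/nᵢ) / Σ(cᵢ·n₁ᵢ/nᵢ), with n₁ᵢ = aᵢ+bᵢ (exposed), n₀ᵢ = cᵢ+dᵢ (unexposed), nᵢ = n₁ᵢ+n₀ᵢ.
Stratum 1 (Low): n₁ = 265, n₀ = 112, n = 377; a·n₀/n = 91·112/377 = 27.0345; c·n₁/n = 11·265/377 = 7.7321
Stratum 2 (Middle): n₁ = 320, n₀ = 418, n = 738; a·n₀/n = 94·418/738 = 53.2412; c·n₁/n = 39·320/738 = 16.9106
Stratum 3 (High): n₁ = 407, n₀ = 397, n = 804; a·n₀/n = 344·397/804 = 169.8607; c·n₁/n = 157·407/804 = 79.4764
RR_MH = (27.0345 + 53.2412 + 169.8607) / (7.7321 + 16.9106 + 79.4764) = 250.1364 / 104.1190 = 2.40241

2.402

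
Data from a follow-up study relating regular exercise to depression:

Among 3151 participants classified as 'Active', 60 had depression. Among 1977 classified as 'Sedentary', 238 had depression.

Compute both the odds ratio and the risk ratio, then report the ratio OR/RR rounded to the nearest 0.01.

From the description: a = 60, b = 3091, c = 238, d = 1739.
OR = (60·1739)/(3091·238) = 104340/735658 = 0.14183
Risk in exposed = 60/3151 = 0.01904; risk in unexposed = 238/1977 = 0.12038; RR = 0.15817
OR/RR = 0.14183 / 0.15817 = 0.89669
The outcome is not rare, so the OR lies further from 1 than the RR.

0.90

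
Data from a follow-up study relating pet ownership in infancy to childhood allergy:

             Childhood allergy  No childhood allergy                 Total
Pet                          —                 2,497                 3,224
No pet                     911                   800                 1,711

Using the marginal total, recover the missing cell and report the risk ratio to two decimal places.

The missing cell is in the exposed row: 3224 − 2497 = 727.
So a = 727, b = 2497, c = 911, d = 800.
RR = [a/(a+b)] / [c/(c+d)] = (727/3224) / (911/1711) = 0.22550/0.53244 = 0.42352

0.42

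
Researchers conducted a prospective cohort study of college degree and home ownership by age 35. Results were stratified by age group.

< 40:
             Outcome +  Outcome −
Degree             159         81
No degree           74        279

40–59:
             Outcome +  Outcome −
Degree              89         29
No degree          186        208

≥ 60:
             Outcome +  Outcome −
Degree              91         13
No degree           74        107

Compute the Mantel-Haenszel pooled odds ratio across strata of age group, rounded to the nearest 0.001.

OR_MH = Σ(aᵢdᵢ/nᵢ) / Σ(bᵢcᵢ/nᵢ), where nᵢ is the stratum total.
Stratum 1 (< 40): n = 593; a·d/n = 159·279/593 = 74.8078; b·c/n = 81·74/593 = 10.1079
Stratum 2 (40–59): n = 512; a·d/n = 89·208/512 = 36.1562; b·c/n = 29·186/512 = 10.5352
Stratum 3 (≥ 60): n = 285; a·d/n = 91·107/285 = 34.1649; b·c/n = 13·74/285 = 3.3754
OR_MH = (74.8078 + 36.1562 + 34.1649) / (10.1079 + 10.5352 + 3.3754) = 145.1289 / 24.0185 = 6.04238

6.042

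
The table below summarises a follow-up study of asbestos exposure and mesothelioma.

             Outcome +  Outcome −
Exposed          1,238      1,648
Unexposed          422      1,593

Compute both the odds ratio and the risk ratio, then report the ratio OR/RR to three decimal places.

Cells: a = 1238, b = 1648, c = 422, d = 1593.
OR = (1238·1593)/(1648·422) = 1972134/695456 = 2.83574
Risk in exposed = 1238/2886 = 0.42897; risk in unexposed = 422/2015 = 0.20943; RR = 2.04827
OR/RR = 2.83574 / 2.04827 = 1.38446
The outcome is not rare, so the OR lies further from 1 than the RR.

1.384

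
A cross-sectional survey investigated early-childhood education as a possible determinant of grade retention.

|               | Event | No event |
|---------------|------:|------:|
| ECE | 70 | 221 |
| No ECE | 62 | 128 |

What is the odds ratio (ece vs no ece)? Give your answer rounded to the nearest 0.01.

0.65

Cells: a = 70, b = 221, c = 62, d = 128.
OR = (a·d)/(b·c) = (70 × 128) / (221 × 62) = 8960 / 13702 = 0.65392
Exposure is associated with lower odds of grade retention (OR = 0.65 < 1).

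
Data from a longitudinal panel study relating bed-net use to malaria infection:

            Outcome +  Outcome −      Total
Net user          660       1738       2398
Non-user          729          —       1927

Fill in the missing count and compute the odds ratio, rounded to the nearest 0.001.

The missing cell is in the unexposed row: 1927 − 729 = 1198.
So a = 660, b = 1738, c = 729, d = 1198.
OR = (a·d)/(b·c) = (660 × 1198) / (1738 × 729) = 790680 / 1267002 = 0.62406

0.624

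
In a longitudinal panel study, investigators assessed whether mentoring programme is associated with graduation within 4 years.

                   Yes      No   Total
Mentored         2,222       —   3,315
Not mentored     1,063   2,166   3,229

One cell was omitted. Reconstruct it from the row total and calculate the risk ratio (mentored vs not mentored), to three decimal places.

The missing cell is in the exposed row: 3315 − 2222 = 1093.
So a = 2222, b = 1093, c = 1063, d = 2166.
RR = [a/(a+b)] / [c/(c+d)] = (2222/3315) / (1063/3229) = 0.67029/0.32920 = 2.03608

2.036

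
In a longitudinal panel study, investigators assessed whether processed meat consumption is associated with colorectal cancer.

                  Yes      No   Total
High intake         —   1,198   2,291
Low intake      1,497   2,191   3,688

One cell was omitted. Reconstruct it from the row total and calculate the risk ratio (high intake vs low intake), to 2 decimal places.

The missing cell is in the exposed row: 2291 − 1198 = 1093.
So a = 1093, b = 1198, c = 1497, d = 2191.
RR = [a/(a+b)] / [c/(c+d)] = (1093/2291) / (1497/3688) = 0.47708/0.40591 = 1.17534

1.18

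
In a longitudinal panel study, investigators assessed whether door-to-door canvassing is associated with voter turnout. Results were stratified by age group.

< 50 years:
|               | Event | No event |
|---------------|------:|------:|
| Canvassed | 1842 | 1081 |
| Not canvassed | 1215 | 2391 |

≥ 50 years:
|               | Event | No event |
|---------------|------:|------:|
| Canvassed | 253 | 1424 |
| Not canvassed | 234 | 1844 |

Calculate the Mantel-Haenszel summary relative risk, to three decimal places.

1.785

RR_MH = Σ(aᵢ·n₀ᵢ/nᵢ) / Σ(cᵢ·n₁ᵢ/nᵢ), with n₁ᵢ = aᵢ+bᵢ (exposed), n₀ᵢ = cᵢ+dᵢ (unexposed), nᵢ = n₁ᵢ+n₀ᵢ.
Stratum 1 (< 50 years): n₁ = 2923, n₀ = 3606, n = 6529; a·n₀/n = 1842·3606/6529 = 1017.3460; c·n₁/n = 1215·2923/6529 = 543.9493
Stratum 2 (≥ 50 years): n₁ = 1677, n₀ = 2078, n = 3755; a·n₀/n = 253·2078/3755 = 140.0091; c·n₁/n = 234·1677/3755 = 104.5055
RR_MH = (1017.3460 + 140.0091) / (543.9493 + 104.5055) = 1157.3550 / 648.4548 = 1.78479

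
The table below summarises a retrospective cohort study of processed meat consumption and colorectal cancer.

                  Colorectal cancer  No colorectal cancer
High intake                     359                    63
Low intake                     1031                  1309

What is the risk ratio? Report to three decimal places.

Cells: a = 359, b = 63, c = 1031, d = 1309.
Risk in exposed = 359/422 = 0.85071; risk in unexposed = 1031/2340 = 0.44060.
RR = 0.85071 / 0.44060 = 1.93081
The risk among the exposed is 1.93 times that among the unexposed.

1.931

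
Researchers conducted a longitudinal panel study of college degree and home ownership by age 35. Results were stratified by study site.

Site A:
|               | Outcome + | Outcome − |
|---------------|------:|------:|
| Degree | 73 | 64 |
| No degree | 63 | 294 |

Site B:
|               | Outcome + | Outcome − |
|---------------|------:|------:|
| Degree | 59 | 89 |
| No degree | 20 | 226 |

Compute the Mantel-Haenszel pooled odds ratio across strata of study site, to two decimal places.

6.10

OR_MH = Σ(aᵢdᵢ/nᵢ) / Σ(bᵢcᵢ/nᵢ), where nᵢ is the stratum total.
Stratum 1 (Site A): n = 494; a·d/n = 73·294/494 = 43.4453; b·c/n = 64·63/494 = 8.1619
Stratum 2 (Site B): n = 394; a·d/n = 59·226/394 = 33.8426; b·c/n = 89·20/394 = 4.5178
OR_MH = (43.4453 + 33.8426) / (8.1619 + 4.5178) = 77.2880 / 12.6797 = 6.09541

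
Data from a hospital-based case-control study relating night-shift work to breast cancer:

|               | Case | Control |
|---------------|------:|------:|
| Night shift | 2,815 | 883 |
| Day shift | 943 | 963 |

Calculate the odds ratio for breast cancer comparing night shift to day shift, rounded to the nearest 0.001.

3.256

Cells: a = 2815, b = 883, c = 943, d = 963.
OR = (a·d)/(b·c) = (2815 × 963) / (883 × 943) = 2710845 / 832669 = 3.25561
The odds of breast cancer are about 3.26 times as high in the night shift group.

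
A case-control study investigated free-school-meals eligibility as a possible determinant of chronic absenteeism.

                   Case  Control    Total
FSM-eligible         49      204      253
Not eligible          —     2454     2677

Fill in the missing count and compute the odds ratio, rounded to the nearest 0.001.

The missing cell is in the unexposed row: 2677 − 2454 = 223.
So a = 49, b = 204, c = 223, d = 2454.
OR = (a·d)/(b·c) = (49 × 2454) / (204 × 223) = 120246 / 45492 = 2.64323

2.643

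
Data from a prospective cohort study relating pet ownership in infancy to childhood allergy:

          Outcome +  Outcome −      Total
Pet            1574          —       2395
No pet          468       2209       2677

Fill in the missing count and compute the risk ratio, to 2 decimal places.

3.76

The missing cell is in the exposed row: 2395 − 1574 = 821.
So a = 1574, b = 821, c = 468, d = 2209.
RR = [a/(a+b)] / [c/(c+d)] = (1574/2395) / (468/2677) = 0.65720/0.17482 = 3.75925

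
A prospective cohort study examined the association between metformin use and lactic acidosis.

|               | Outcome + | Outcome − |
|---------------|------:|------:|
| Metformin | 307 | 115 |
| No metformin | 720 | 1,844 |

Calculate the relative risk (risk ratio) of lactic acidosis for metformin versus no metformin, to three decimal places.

Cells: a = 307, b = 115, c = 720, d = 1844.
Risk in exposed = 307/422 = 0.72749; risk in unexposed = 720/2564 = 0.28081.
RR = 0.72749 / 0.28081 = 2.59067
The risk among the exposed is 2.59 times that among the unexposed.

2.591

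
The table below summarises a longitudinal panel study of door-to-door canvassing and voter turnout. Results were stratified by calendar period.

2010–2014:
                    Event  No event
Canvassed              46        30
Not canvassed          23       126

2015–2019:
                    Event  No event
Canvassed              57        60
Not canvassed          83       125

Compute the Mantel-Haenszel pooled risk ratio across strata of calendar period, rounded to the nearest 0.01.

1.78

RR_MH = Σ(aᵢ·n₀ᵢ/nᵢ) / Σ(cᵢ·n₁ᵢ/nᵢ), with n₁ᵢ = aᵢ+bᵢ (exposed), n₀ᵢ = cᵢ+dᵢ (unexposed), nᵢ = n₁ᵢ+n₀ᵢ.
Stratum 1 (2010–2014): n₁ = 76, n₀ = 149, n = 225; a·n₀/n = 46·149/225 = 30.4622; c·n₁/n = 23·76/225 = 7.7689
Stratum 2 (2015–2019): n₁ = 117, n₀ = 208, n = 325; a·n₀/n = 57·208/325 = 36.4800; c·n₁/n = 83·117/325 = 29.8800
RR_MH = (30.4622 + 36.4800) / (7.7689 + 29.8800) = 66.9422 / 37.6489 = 1.77807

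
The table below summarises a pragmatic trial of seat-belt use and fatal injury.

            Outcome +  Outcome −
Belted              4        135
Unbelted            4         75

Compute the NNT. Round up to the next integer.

Risk in treated group = 4/139 = 0.02878; risk in control = 4/79 = 0.05063.
Absolute risk reduction = 0.05063 − 0.02878 = 0.02186
NNT = 1 / ARR = 1 / 0.02186 = 45.754 → round up → 46

46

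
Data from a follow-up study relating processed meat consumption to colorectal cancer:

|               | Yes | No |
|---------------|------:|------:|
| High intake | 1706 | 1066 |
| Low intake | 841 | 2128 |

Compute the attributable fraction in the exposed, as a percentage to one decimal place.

Cells: a = 1706, b = 1066, c = 841, d = 2128.
Risk in exposed = 1706/2772 = 0.61544; risk in unexposed = 841/2969 = 0.28326.
RR = 0.61544/0.28326 = 2.17270
AR% = (RR − 1)/RR × 100 = (2.17270 − 1)/2.17270 × 100 = 53.9743%

54.0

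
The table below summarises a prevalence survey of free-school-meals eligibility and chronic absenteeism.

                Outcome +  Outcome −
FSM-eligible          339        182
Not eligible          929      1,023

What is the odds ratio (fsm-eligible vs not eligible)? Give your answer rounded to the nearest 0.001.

Cells: a = 339, b = 182, c = 929, d = 1023.
OR = (a·d)/(b·c) = (339 × 1023) / (182 × 929) = 346797 / 169078 = 2.05111
The odds of chronic absenteeism are about 2.05 times as high in the fsm-eligible group.

2.051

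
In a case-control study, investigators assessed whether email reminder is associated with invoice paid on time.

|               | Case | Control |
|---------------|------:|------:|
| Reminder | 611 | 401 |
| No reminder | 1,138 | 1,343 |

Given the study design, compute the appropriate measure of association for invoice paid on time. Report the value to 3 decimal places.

1.798

Cells: a = 611, b = 401, c = 1138, d = 1343.
This is a case-control study: participants were sampled on outcome status, so risks in the source population cannot be estimated directly — relative risk is not valid here. The odds ratio is the appropriate measure.
OR = (a·d)/(b·c) = (611 × 1343) / (401 × 1138) = 820573 / 456338 = 1.79817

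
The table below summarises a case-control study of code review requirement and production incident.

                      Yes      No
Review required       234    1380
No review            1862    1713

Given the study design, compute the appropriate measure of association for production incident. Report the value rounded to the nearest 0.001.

0.156

Cells: a = 234, b = 1380, c = 1862, d = 1713.
This is a case-control study: participants were sampled on outcome status, so risks in the source population cannot be estimated directly — relative risk is not valid here. The odds ratio is the appropriate measure.
OR = (a·d)/(b·c) = (234 × 1713) / (1380 × 1862) = 400842 / 2569560 = 0.15600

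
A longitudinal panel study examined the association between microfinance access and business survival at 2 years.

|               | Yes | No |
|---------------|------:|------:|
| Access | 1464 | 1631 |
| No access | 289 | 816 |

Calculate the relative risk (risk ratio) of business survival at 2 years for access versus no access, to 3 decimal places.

Cells: a = 1464, b = 1631, c = 289, d = 816.
Risk in exposed = 1464/3095 = 0.47302; risk in unexposed = 289/1105 = 0.26154.
RR = 0.47302 / 0.26154 = 1.80861
The risk among the exposed is 1.81 times that among the unexposed.

1.809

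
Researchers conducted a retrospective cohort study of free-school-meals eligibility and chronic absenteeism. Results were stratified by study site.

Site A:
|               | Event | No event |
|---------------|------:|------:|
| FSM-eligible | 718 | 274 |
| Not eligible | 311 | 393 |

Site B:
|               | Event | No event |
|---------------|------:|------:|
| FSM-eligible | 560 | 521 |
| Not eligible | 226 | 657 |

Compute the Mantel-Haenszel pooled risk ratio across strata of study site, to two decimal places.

RR_MH = Σ(aᵢ·n₀ᵢ/nᵢ) / Σ(cᵢ·n₁ᵢ/nᵢ), with n₁ᵢ = aᵢ+bᵢ (exposed), n₀ᵢ = cᵢ+dᵢ (unexposed), nᵢ = n₁ᵢ+n₀ᵢ.
Stratum 1 (Site A): n₁ = 992, n₀ = 704, n = 1696; a·n₀/n = 718·704/1696 = 298.0377; c·n₁/n = 311·992/1696 = 181.9057
Stratum 2 (Site B): n₁ = 1081, n₀ = 883, n = 1964; a·n₀/n = 560·883/1964 = 251.7719; c·n₁/n = 226·1081/1964 = 124.3921
RR_MH = (298.0377 + 251.7719) / (181.9057 + 124.3921) = 549.8096 / 306.2977 = 1.79502

1.80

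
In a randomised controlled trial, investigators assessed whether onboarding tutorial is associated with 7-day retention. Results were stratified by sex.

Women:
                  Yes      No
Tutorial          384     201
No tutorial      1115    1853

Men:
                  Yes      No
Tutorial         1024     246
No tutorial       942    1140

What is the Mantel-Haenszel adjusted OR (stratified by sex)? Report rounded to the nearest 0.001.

4.149

OR_MH = Σ(aᵢdᵢ/nᵢ) / Σ(bᵢcᵢ/nᵢ), where nᵢ is the stratum total.
Stratum 1 (Women): n = 3553; a·d/n = 384·1853/3553 = 200.2679; b·c/n = 201·1115/3553 = 63.0777
Stratum 2 (Men): n = 3352; a·d/n = 1024·1140/3352 = 348.2578; b·c/n = 246·942/3352 = 69.1325
OR_MH = (200.2679 + 348.2578) / (63.0777 + 69.1325) = 548.5257 / 132.2101 = 4.14889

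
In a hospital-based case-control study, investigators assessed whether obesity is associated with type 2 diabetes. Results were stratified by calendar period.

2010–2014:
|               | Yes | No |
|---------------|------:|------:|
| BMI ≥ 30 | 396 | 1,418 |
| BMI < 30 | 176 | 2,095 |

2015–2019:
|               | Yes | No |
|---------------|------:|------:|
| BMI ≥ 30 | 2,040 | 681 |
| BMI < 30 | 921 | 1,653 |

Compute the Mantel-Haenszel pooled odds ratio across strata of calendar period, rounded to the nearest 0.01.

4.68

OR_MH = Σ(aᵢdᵢ/nᵢ) / Σ(bᵢcᵢ/nᵢ), where nᵢ is the stratum total.
Stratum 1 (2010–2014): n = 4085; a·d/n = 396·2095/4085 = 203.0894; b·c/n = 1418·176/4085 = 61.0938
Stratum 2 (2015–2019): n = 5295; a·d/n = 2040·1653/5295 = 636.8499; b·c/n = 681·921/5295 = 118.4516
OR_MH = (203.0894 + 636.8499) / (61.0938 + 118.4516) = 839.9392 / 179.5453 = 4.67815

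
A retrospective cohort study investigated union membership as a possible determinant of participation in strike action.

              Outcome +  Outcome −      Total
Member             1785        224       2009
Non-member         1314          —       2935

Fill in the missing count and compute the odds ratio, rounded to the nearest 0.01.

9.83

The missing cell is in the unexposed row: 2935 − 1314 = 1621.
So a = 1785, b = 224, c = 1314, d = 1621.
OR = (a·d)/(b·c) = (1785 × 1621) / (224 × 1314) = 2893485 / 294336 = 9.83055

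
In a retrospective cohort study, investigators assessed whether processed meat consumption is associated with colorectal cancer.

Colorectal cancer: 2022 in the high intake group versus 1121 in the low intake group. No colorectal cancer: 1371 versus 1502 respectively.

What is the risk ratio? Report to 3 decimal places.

From the description: a = 2022, b = 1371, c = 1121, d = 1502.
Risk in exposed = 2022/3393 = 0.59593; risk in unexposed = 1121/2623 = 0.42737.
RR = 0.59593 / 0.42737 = 1.39441
The risk among the exposed is 1.39 times that among the unexposed.

1.394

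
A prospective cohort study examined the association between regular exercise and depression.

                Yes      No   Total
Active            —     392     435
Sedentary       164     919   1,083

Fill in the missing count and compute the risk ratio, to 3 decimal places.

The missing cell is in the exposed row: 435 − 392 = 43.
So a = 43, b = 392, c = 164, d = 919.
RR = [a/(a+b)] / [c/(c+d)] = (43/435) / (164/1083) = 0.09885/0.15143 = 0.65278

0.653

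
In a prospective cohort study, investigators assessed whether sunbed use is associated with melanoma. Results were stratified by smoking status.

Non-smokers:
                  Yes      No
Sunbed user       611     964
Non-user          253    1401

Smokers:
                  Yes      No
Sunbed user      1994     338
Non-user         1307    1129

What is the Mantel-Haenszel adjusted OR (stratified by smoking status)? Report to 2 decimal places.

4.38

OR_MH = Σ(aᵢdᵢ/nᵢ) / Σ(bᵢcᵢ/nᵢ), where nᵢ is the stratum total.
Stratum 1 (Non-smokers): n = 3229; a·d/n = 611·1401/3229 = 265.1010; b·c/n = 964·253/3229 = 75.5317
Stratum 2 (Smokers): n = 4768; a·d/n = 1994·1129/4768 = 472.1531; b·c/n = 338·1307/4768 = 92.6523
OR_MH = (265.1010 + 472.1531) / (75.5317 + 92.6523) = 737.2541 / 168.1840 = 4.38362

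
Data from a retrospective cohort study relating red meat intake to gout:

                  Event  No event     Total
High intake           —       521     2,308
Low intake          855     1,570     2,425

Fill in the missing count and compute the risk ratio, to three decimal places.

The missing cell is in the exposed row: 2308 − 521 = 1787.
So a = 1787, b = 521, c = 855, d = 1570.
RR = [a/(a+b)] / [c/(c+d)] = (1787/2308) / (855/2425) = 0.77426/0.35258 = 2.19601

2.196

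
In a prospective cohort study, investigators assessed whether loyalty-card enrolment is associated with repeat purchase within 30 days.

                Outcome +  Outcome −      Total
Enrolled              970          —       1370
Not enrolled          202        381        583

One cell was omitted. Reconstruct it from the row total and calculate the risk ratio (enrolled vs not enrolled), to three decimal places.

The missing cell is in the exposed row: 1370 − 970 = 400.
So a = 970, b = 400, c = 202, d = 381.
RR = [a/(a+b)] / [c/(c+d)] = (970/1370) / (202/583) = 0.70803/0.34648 = 2.04347

2.043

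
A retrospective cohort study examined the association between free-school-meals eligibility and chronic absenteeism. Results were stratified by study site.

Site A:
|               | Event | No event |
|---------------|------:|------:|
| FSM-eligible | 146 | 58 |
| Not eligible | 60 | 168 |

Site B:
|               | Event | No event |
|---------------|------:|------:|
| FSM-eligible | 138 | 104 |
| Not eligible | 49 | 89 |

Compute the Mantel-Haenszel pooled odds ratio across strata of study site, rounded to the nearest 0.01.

4.15

OR_MH = Σ(aᵢdᵢ/nᵢ) / Σ(bᵢcᵢ/nᵢ), where nᵢ is the stratum total.
Stratum 1 (Site A): n = 432; a·d/n = 146·168/432 = 56.7778; b·c/n = 58·60/432 = 8.0556
Stratum 2 (Site B): n = 380; a·d/n = 138·89/380 = 32.3211; b·c/n = 104·49/380 = 13.4105
OR_MH = (56.7778 + 32.3211) / (8.0556 + 13.4105) = 89.0988 / 21.4661 = 4.15068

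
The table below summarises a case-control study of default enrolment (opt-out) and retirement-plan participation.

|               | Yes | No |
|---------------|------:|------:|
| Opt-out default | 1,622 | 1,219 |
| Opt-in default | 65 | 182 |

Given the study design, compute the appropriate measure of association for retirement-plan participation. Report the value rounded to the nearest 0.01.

Cells: a = 1622, b = 1219, c = 65, d = 182.
This is a case-control study: participants were sampled on outcome status, so risks in the source population cannot be estimated directly — relative risk is not valid here. The odds ratio is the appropriate measure.
OR = (a·d)/(b·c) = (1622 × 182) / (1219 × 65) = 295204 / 79235 = 3.72568

3.73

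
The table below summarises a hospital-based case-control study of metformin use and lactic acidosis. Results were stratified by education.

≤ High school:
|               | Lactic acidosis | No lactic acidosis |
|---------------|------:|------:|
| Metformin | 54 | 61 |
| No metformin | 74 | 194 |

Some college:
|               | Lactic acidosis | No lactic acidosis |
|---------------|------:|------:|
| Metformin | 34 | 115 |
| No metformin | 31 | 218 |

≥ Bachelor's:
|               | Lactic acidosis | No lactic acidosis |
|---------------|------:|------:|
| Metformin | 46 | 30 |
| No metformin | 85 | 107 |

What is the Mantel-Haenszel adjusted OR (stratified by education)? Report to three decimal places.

OR_MH = Σ(aᵢdᵢ/nᵢ) / Σ(bᵢcᵢ/nᵢ), where nᵢ is the stratum total.
Stratum 1 (≤ High school): n = 383; a·d/n = 54·194/383 = 27.3525; b·c/n = 61·74/383 = 11.7859
Stratum 2 (Some college): n = 398; a·d/n = 34·218/398 = 18.6231; b·c/n = 115·31/398 = 8.9573
Stratum 3 (≥ Bachelor's): n = 268; a·d/n = 46·107/268 = 18.3657; b·c/n = 30·85/268 = 9.5149
OR_MH = (27.3525 + 18.6231 + 18.3657) / (11.7859 + 8.9573 + 9.5149) = 64.3413 / 30.2581 = 2.12641

2.126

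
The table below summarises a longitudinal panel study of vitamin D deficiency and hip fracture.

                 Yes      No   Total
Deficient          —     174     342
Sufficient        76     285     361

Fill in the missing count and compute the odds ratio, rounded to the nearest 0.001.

The missing cell is in the exposed row: 342 − 174 = 168.
So a = 168, b = 174, c = 76, d = 285.
OR = (a·d)/(b·c) = (168 × 285) / (174 × 76) = 47880 / 13224 = 3.62069

3.621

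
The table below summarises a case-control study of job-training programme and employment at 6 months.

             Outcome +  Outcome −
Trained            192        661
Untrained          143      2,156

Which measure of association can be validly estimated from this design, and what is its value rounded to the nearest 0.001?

4.379

Cells: a = 192, b = 661, c = 143, d = 2156.
This is a case-control study: participants were sampled on outcome status, so risks in the source population cannot be estimated directly — relative risk is not valid here. The odds ratio is the appropriate measure.
OR = (a·d)/(b·c) = (192 × 2156) / (661 × 143) = 413952 / 94523 = 4.37938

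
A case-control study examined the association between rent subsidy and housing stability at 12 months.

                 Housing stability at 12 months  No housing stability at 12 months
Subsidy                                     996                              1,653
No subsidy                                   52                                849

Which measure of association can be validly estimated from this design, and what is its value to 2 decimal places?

9.84

Cells: a = 996, b = 1653, c = 52, d = 849.
This is a case-control study: participants were sampled on outcome status, so risks in the source population cannot be estimated directly — relative risk is not valid here. The odds ratio is the appropriate measure.
OR = (a·d)/(b·c) = (996 × 849) / (1653 × 52) = 845604 / 85956 = 9.83764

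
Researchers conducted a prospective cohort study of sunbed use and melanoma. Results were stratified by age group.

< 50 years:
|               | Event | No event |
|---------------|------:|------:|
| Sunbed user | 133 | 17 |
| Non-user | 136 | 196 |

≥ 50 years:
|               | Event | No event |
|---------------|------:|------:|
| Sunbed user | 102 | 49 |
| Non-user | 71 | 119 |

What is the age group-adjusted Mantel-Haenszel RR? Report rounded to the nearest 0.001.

RR_MH = Σ(aᵢ·n₀ᵢ/nᵢ) / Σ(cᵢ·n₁ᵢ/nᵢ), with n₁ᵢ = aᵢ+bᵢ (exposed), n₀ᵢ = cᵢ+dᵢ (unexposed), nᵢ = n₁ᵢ+n₀ᵢ.
Stratum 1 (< 50 years): n₁ = 150, n₀ = 332, n = 482; a·n₀/n = 133·332/482 = 91.6100; c·n₁/n = 136·150/482 = 42.3237
Stratum 2 (≥ 50 years): n₁ = 151, n₀ = 190, n = 341; a·n₀/n = 102·190/341 = 56.8328; c·n₁/n = 71·151/341 = 31.4399
RR_MH = (91.6100 + 56.8328) / (42.3237 + 31.4399) = 148.4428 / 73.7635 = 2.01241

2.012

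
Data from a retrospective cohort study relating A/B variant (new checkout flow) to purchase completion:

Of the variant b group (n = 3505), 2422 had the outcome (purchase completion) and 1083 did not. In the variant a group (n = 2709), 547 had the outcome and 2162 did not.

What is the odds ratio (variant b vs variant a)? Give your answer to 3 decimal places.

8.839

From the description: a = 2422, b = 1083, c = 547, d = 2162.
OR = (a·d)/(b·c) = (2422 × 2162) / (1083 × 547) = 5236364 / 592401 = 8.83922
The odds of purchase completion are about 8.84 times as high in the variant b group.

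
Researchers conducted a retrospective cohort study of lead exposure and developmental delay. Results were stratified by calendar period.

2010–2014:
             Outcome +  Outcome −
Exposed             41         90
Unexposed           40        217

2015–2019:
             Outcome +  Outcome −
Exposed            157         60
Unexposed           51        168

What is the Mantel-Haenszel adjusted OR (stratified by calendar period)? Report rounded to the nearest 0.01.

OR_MH = Σ(aᵢdᵢ/nᵢ) / Σ(bᵢcᵢ/nᵢ), where nᵢ is the stratum total.
Stratum 1 (2010–2014): n = 388; a·d/n = 41·217/388 = 22.9304; b·c/n = 90·40/388 = 9.2784
Stratum 2 (2015–2019): n = 436; a·d/n = 157·168/436 = 60.4954; b·c/n = 60·51/436 = 7.0183
OR_MH = (22.9304 + 60.4954) / (9.2784 + 7.0183) = 83.4258 / 16.2967 = 5.11919

5.12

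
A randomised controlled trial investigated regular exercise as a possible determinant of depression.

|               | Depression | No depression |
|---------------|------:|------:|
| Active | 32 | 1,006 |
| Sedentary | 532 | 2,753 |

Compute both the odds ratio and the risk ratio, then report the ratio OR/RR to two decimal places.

Cells: a = 32, b = 1006, c = 532, d = 2753.
OR = (32·2753)/(1006·532) = 88096/535192 = 0.16461
Risk in exposed = 32/1038 = 0.03083; risk in unexposed = 532/3285 = 0.16195; RR = 0.19036
OR/RR = 0.16461 / 0.19036 = 0.86471
The outcome is not rare, so the OR lies further from 1 than the RR.

0.86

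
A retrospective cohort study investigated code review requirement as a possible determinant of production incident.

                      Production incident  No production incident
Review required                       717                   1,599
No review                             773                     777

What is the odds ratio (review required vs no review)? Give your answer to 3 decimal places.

0.451

Cells: a = 717, b = 1599, c = 773, d = 777.
OR = (a·d)/(b·c) = (717 × 777) / (1599 × 773) = 557109 / 1236027 = 0.45073
Exposure is associated with lower odds of production incident (OR = 0.45 < 1).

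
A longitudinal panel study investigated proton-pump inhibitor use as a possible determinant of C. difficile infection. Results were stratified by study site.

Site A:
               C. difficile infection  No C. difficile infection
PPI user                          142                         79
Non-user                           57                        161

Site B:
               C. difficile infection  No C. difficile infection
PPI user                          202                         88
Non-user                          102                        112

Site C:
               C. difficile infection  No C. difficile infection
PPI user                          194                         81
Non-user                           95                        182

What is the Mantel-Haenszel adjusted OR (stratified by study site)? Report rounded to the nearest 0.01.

3.83

OR_MH = Σ(aᵢdᵢ/nᵢ) / Σ(bᵢcᵢ/nᵢ), where nᵢ is the stratum total.
Stratum 1 (Site A): n = 439; a·d/n = 142·161/439 = 52.0774; b·c/n = 79·57/439 = 10.2574
Stratum 2 (Site B): n = 504; a·d/n = 202·112/504 = 44.8889; b·c/n = 88·102/504 = 17.8095
Stratum 3 (Site C): n = 552; a·d/n = 194·182/552 = 63.9638; b·c/n = 81·95/552 = 13.9402
OR_MH = (52.0774 + 44.8889 + 63.9638) / (10.2574 + 17.8095 + 13.9402) = 160.9301 / 42.0071 = 3.83102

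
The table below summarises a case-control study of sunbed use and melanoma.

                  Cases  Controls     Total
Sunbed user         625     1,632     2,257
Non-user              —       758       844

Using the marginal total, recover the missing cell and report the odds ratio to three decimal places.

3.375

The missing cell is in the unexposed row: 844 − 758 = 86.
So a = 625, b = 1632, c = 86, d = 758.
OR = (a·d)/(b·c) = (625 × 758) / (1632 × 86) = 473750 / 140352 = 3.37544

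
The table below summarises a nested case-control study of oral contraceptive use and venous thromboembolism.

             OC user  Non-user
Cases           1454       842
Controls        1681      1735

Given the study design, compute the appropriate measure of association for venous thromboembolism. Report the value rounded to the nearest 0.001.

Reading the table with exposure as columns: a = 1454 (OC user, case), b = 1681 (OC user, non-case), c = 842 (Non-user, case), d = 1735.
This is a nested case-control study: participants were sampled on outcome status, so risks in the source population cannot be estimated directly — relative risk is not valid here. The odds ratio is the appropriate measure.
OR = (a·d)/(b·c) = (1454 × 1735) / (1681 × 842) = 2522690 / 1415402 = 1.78231

1.782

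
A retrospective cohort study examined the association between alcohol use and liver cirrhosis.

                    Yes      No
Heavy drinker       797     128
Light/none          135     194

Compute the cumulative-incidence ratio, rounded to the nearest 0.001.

2.100

Cells: a = 797, b = 128, c = 135, d = 194.
Risk in exposed = 797/925 = 0.86162; risk in unexposed = 135/329 = 0.41033.
RR = 0.86162 / 0.41033 = 2.09980
The risk among the exposed is 2.10 times that among the unexposed.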